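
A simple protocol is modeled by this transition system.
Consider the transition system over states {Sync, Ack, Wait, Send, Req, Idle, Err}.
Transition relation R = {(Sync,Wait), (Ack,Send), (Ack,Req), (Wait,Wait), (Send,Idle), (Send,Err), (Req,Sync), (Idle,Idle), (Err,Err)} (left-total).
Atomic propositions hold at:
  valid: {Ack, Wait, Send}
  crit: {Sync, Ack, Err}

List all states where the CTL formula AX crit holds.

{Req, Err}

Sat(AX crit) = {s : every successor in {Sync, Ack, Err}} = {Req, Err}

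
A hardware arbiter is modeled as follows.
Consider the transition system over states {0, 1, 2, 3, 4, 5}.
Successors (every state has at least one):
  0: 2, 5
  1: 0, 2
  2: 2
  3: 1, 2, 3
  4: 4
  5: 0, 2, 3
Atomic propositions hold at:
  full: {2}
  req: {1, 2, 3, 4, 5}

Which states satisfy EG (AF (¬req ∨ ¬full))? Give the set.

Sat(¬req) = {0}
Sat(¬full) = {0, 1, 3, 4, 5}
Sat(¬req ∨ ¬full) = {0, 1, 3, 4, 5}
AF (¬req ∨ ¬full): least fixpoint, start Z0 = {0, 1, 3, 4, 5}, add states with every successor in Z. Already a fixed point.
Sat(AF (¬req ∨ ¬full)) = {0, 1, 3, 4, 5}
EG (AF (¬req ∨ ¬full)): greatest fixpoint, start Z0 = {0, 1, 3, 4, 5}, keep only states in Sat with some successor in Z. Already a fixed point.
Sat(EG (AF (¬req ∨ ¬full))) = {0, 1, 3, 4, 5}

{0, 1, 3, 4, 5}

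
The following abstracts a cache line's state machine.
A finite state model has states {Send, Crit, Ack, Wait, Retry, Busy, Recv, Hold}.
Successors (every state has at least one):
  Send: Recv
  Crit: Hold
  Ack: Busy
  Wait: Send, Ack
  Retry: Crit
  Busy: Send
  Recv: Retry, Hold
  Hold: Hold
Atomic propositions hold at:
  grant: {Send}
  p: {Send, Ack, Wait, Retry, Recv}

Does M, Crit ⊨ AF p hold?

No

AF p: least fixpoint, start Z0 = {Send, Ack, Wait, Retry, Recv}, add states with every successor in Z. Z1 = {Send, Ack, Wait, Retry, Busy, Recv}; fixed.
Sat(AF p) = {Send, Ack, Wait, Retry, Busy, Recv}
Crit ∉ Sat(AF p) = {Send, Ack, Wait, Retry, Busy, Recv}, so the formula does not hold at Crit.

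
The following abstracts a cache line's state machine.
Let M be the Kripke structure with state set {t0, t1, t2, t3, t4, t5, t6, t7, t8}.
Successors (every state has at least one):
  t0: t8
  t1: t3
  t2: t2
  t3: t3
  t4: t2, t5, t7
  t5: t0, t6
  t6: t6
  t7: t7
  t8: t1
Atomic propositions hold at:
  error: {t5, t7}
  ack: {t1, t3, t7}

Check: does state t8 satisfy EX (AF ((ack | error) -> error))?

No

Sat(ack | error) = {t1, t3, t5, t7}
Sat((ack | error) -> error) = {t0, t2, t4, t5, t6, t7, t8}
AF ((ack | error) -> error): least fixpoint, start Z0 = {t0, t2, t4, t5, t6, t7, t8}, add states with every successor in Z. Already a fixed point.
Sat(AF ((ack | error) -> error)) = {t0, t2, t4, t5, t6, t7, t8}
Sat(EX (AF ((ack | error) -> error))) = {s : some successor in {t0, t2, t4, t5, t6, t7, t8}} = {t0, t2, t4, t5, t6, t7}
t8 ∉ Sat(EX (AF ((ack | error) -> error))) = {t0, t2, t4, t5, t6, t7}, so the formula does not hold at t8.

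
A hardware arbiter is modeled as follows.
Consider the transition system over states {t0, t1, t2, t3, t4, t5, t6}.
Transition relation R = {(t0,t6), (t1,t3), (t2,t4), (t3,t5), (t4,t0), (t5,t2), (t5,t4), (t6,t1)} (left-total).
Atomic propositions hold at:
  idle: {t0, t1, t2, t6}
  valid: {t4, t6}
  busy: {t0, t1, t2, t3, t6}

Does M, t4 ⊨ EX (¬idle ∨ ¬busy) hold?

No

Sat(¬idle) = {t3, t4, t5}
Sat(¬busy) = {t4, t5}
Sat(¬idle ∨ ¬busy) = {t3, t4, t5}
Sat(EX (¬idle ∨ ¬busy)) = {s : some successor in {t3, t4, t5}} = {t1, t2, t3, t5}
t4 ∉ Sat(EX (¬idle ∨ ¬busy)) = {t1, t2, t3, t5}, so the formula does not hold at t4.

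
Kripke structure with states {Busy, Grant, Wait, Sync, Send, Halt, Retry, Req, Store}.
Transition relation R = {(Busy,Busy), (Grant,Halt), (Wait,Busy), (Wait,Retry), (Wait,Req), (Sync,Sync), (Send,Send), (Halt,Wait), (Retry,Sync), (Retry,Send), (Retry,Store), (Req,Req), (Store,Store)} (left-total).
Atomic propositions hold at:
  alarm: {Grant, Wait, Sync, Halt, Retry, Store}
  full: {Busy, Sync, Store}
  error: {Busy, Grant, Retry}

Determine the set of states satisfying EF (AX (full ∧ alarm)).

{Grant, Wait, Sync, Halt, Retry, Store}

Sat(full ∧ alarm) = {Sync, Store}
Sat(AX (full ∧ alarm)) = {s : every successor in {Sync, Store}} = {Sync, Store}
EF (AX (full ∧ alarm)): least fixpoint, start Z0 = {Sync, Store}, add states with some successor in Z. Z1 = {Sync, Retry, Store}; Z2 = {Wait, Sync, Retry, Store}; Z3 = {Wait, Sync, Halt, Retry, Store}; Z4 = {Grant, Wait, Sync, Halt, Retry, Store}; fixed.
Sat(EF (AX (full ∧ alarm))) = {Grant, Wait, Sync, Halt, Retry, Store}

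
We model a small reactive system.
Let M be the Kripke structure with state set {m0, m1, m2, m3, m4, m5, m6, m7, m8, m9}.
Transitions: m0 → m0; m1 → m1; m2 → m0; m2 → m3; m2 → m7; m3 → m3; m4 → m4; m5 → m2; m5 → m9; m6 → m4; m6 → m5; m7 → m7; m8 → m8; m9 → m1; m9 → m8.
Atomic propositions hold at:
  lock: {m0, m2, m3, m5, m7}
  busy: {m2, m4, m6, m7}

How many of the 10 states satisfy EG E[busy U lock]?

E[busy U lock]: least fixpoint, start Z0 = Sat(lock) = {m0, m2, m3, m5, m7}, add states in Sat(busy) with some successor in Z. Z1 = {m0, m2, m3, m5, m6, m7}; fixed.
Sat(E[busy U lock]) = {m0, m2, m3, m5, m6, m7}
EG E[busy U lock]: greatest fixpoint, start Z0 = {m0, m2, m3, m5, m6, m7}, keep only states in Sat with some successor in Z. Already a fixed point.
Sat(EG E[busy U lock]) = {m0, m2, m3, m5, m6, m7}
|Sat(EG E[busy U lock])| = |{m0, m2, m3, m5, m6, m7}| = 6.

6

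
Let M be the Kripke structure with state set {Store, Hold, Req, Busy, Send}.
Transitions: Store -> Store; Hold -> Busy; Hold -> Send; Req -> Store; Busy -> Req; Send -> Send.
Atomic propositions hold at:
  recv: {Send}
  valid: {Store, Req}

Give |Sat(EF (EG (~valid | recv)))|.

2

Sat(~valid) = {Hold, Busy, Send}
Sat(~valid | recv) = {Hold, Busy, Send}
EG (~valid | recv): greatest fixpoint, start Z0 = {Hold, Busy, Send}, keep only states in Sat with some successor in Z. Z1 = {Hold, Send}; fixed.
Sat(EG (~valid | recv)) = {Hold, Send}
EF (EG (~valid | recv)): least fixpoint, start Z0 = {Hold, Send}, add states with some successor in Z. Already a fixed point.
Sat(EF (EG (~valid | recv))) = {Hold, Send}
|Sat(EF (EG (~valid | recv)))| = |{Hold, Send}| = 2.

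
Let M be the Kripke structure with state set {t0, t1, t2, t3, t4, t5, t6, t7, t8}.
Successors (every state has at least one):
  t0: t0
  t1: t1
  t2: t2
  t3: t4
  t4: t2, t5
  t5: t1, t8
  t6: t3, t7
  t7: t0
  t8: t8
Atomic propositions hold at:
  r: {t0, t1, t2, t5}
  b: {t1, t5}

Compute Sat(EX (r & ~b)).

Sat(~b) = {t0, t2, t3, t4, t6, t7, t8}
Sat(r & ~b) = {t0, t2}
Sat(EX (r & ~b)) = {s : some successor in {t0, t2}} = {t0, t2, t4, t7}

{t0, t2, t4, t7}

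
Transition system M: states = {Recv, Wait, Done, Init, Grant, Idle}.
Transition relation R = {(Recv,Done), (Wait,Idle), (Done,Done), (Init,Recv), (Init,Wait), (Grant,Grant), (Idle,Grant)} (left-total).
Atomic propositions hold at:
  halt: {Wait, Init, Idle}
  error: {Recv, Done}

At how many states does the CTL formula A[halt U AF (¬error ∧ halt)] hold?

Sat(¬error) = {Wait, Init, Grant, Idle}
Sat(¬error ∧ halt) = {Wait, Init, Idle}
AF (¬error ∧ halt): least fixpoint, start Z0 = {Wait, Init, Idle}, add states with every successor in Z. Already a fixed point.
Sat(AF (¬error ∧ halt)) = {Wait, Init, Idle}
A[halt U AF (¬error ∧ halt)]: least fixpoint, start Z0 = Sat(AF (¬error ∧ halt)) = {Wait, Init, Idle}, add states in Sat(halt) with every successor in Z. Already a fixed point.
Sat(A[halt U AF (¬error ∧ halt)]) = {Wait, Init, Idle}
|Sat(A[halt U AF (¬error ∧ halt)])| = |{Wait, Init, Idle}| = 3.

3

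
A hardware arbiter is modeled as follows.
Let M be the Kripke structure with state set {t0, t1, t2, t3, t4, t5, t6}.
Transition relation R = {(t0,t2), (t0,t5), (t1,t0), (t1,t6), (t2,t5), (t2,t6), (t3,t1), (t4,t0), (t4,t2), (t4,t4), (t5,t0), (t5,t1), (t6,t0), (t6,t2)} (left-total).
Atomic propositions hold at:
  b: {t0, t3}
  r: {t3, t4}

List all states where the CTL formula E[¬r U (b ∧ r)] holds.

{t3}

Sat(¬r) = {t0, t1, t2, t5, t6}
Sat(b ∧ r) = {t3}
E[¬r U (b ∧ r)]: least fixpoint, start Z0 = Sat((b ∧ r)) = {t3}, add states in Sat(¬r) with some successor in Z. Already a fixed point.
Sat(E[¬r U (b ∧ r)]) = {t3}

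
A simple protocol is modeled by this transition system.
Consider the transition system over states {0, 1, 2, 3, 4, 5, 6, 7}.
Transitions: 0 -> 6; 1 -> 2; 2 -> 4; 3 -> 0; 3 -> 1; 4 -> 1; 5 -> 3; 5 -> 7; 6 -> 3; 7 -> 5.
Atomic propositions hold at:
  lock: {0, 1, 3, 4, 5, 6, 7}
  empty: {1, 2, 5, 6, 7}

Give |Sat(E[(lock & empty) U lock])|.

Sat(lock & empty) = {1, 5, 6, 7}
E[(lock & empty) U lock]: least fixpoint, start Z0 = Sat(lock) = {0, 1, 3, 4, 5, 6, 7}, add states in Sat(lock & empty) with some successor in Z. Already a fixed point.
Sat(E[(lock & empty) U lock]) = {0, 1, 3, 4, 5, 6, 7}
|Sat(E[(lock & empty) U lock])| = |{0, 1, 3, 4, 5, 6, 7}| = 7.

7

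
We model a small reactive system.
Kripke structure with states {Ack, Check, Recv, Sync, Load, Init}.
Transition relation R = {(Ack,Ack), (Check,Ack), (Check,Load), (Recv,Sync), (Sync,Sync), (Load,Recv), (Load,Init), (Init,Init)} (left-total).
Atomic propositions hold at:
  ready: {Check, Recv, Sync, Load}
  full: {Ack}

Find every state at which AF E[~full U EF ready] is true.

Sat(~full) = {Check, Recv, Sync, Load, Init}
EF ready: least fixpoint, start Z0 = {Check, Recv, Sync, Load}, add states with some successor in Z. Already a fixed point.
Sat(EF ready) = {Check, Recv, Sync, Load}
E[~full U EF ready]: least fixpoint, start Z0 = Sat(EF ready) = {Check, Recv, Sync, Load}, add states in Sat(~full) with some successor in Z. Already a fixed point.
Sat(E[~full U EF ready]) = {Check, Recv, Sync, Load}
AF E[~full U EF ready]: least fixpoint, start Z0 = {Check, Recv, Sync, Load}, add states with every successor in Z. Already a fixed point.
Sat(AF E[~full U EF ready]) = {Check, Recv, Sync, Load}

{Check, Recv, Sync, Load}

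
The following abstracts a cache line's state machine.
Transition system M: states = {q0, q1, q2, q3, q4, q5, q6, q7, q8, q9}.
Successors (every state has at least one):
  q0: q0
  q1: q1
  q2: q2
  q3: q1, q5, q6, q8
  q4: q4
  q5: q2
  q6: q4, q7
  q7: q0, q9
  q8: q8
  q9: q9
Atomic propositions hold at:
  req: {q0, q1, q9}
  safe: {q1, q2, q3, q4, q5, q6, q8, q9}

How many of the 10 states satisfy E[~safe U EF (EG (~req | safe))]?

9

Sat(~safe) = {q0, q7}
Sat(~req) = {q2, q3, q4, q5, q6, q7, q8}
Sat(~req | safe) = {q1, q2, q3, q4, q5, q6, q7, q8, q9}
EG (~req | safe): greatest fixpoint, start Z0 = {q1, q2, q3, q4, q5, q6, q7, q8, q9}, keep only states in Sat with some successor in Z. Already a fixed point.
Sat(EG (~req | safe)) = {q1, q2, q3, q4, q5, q6, q7, q8, q9}
EF (EG (~req | safe)): least fixpoint, start Z0 = {q1, q2, q3, q4, q5, q6, q7, q8, q9}, add states with some successor in Z. Already a fixed point.
Sat(EF (EG (~req | safe))) = {q1, q2, q3, q4, q5, q6, q7, q8, q9}
E[~safe U EF (EG (~req | safe))]: least fixpoint, start Z0 = Sat(EF (EG (~req | safe))) = {q1, q2, q3, q4, q5, q6, q7, q8, q9}, add states in Sat(~safe) with some successor in Z. Already a fixed point.
Sat(E[~safe U EF (EG (~req | safe))]) = {q1, q2, q3, q4, q5, q6, q7, q8, q9}
|Sat(E[~safe U EF (EG (~req | safe))])| = |{q1, q2, q3, q4, q5, q6, q7, q8, q9}| = 9.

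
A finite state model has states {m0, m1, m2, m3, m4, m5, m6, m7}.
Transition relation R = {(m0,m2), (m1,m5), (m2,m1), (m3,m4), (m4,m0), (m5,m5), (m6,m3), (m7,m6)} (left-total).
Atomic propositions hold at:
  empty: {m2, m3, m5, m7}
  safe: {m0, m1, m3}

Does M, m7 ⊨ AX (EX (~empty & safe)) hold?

No

Sat(~empty) = {m0, m1, m4, m6}
Sat(~empty & safe) = {m0, m1}
Sat(EX (~empty & safe)) = {s : some successor in {m0, m1}} = {m2, m4}
Sat(AX (EX (~empty & safe))) = {s : every successor in {m2, m4}} = {m0, m3}
m7 ∉ Sat(AX (EX (~empty & safe))) = {m0, m3}, so the formula does not hold at m7.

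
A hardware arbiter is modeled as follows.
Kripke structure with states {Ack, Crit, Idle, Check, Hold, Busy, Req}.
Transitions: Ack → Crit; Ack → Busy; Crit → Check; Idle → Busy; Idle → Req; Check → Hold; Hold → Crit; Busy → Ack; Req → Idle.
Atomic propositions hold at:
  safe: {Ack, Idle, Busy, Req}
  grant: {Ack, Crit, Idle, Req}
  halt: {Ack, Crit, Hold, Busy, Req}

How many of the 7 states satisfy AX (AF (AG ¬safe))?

Sat(¬safe) = {Crit, Check, Hold}
AG ¬safe: greatest fixpoint, start Z0 = {Crit, Check, Hold}, keep only states in Sat with every successor in Z. Already a fixed point.
Sat(AG ¬safe) = {Crit, Check, Hold}
AF (AG ¬safe): least fixpoint, start Z0 = {Crit, Check, Hold}, add states with every successor in Z. Already a fixed point.
Sat(AF (AG ¬safe)) = {Crit, Check, Hold}
Sat(AX (AF (AG ¬safe))) = {s : every successor in {Crit, Check, Hold}} = {Crit, Check, Hold}
|Sat(AX (AF (AG ¬safe)))| = |{Crit, Check, Hold}| = 3.

3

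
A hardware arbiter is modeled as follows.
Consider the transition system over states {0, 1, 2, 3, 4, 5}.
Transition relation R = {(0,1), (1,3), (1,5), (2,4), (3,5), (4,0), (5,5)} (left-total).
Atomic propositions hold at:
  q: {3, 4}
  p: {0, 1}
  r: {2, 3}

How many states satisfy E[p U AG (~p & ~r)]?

Sat(~p) = {2, 3, 4, 5}
Sat(~r) = {0, 1, 4, 5}
Sat(~p & ~r) = {4, 5}
AG (~p & ~r): greatest fixpoint, start Z0 = {4, 5}, keep only states in Sat with every successor in Z. Z1 = {5}; fixed.
Sat(AG (~p & ~r)) = {5}
E[p U AG (~p & ~r)]: least fixpoint, start Z0 = Sat(AG (~p & ~r)) = {5}, add states in Sat(p) with some successor in Z. Z1 = {1, 5}; Z2 = {0, 1, 5}; fixed.
Sat(E[p U AG (~p & ~r)]) = {0, 1, 5}
|Sat(E[p U AG (~p & ~r)])| = |{0, 1, 5}| = 3.

3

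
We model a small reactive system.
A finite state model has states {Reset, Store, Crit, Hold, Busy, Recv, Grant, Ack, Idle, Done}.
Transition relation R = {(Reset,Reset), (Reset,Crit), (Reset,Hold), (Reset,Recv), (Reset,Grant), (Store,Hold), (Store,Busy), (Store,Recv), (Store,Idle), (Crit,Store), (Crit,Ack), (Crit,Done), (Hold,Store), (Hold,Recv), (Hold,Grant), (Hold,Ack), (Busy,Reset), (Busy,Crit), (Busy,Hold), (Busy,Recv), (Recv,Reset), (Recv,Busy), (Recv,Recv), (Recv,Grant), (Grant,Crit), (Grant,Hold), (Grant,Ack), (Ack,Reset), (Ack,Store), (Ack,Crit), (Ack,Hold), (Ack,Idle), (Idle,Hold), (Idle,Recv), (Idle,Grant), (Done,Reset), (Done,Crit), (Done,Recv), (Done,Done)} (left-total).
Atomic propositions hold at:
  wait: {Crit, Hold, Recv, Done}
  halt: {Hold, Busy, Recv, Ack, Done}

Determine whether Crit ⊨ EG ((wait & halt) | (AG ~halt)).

No

Sat(wait & halt) = {Hold, Recv, Done}
Sat(~halt) = {Reset, Store, Crit, Grant, Idle}
AG ~halt: greatest fixpoint, start Z0 = {Reset, Store, Crit, Grant, Idle}, keep only states in Sat with every successor in Z. Z1 = ∅; fixed.
Sat(AG ~halt) = ∅
Sat((wait & halt) | (AG ~halt)) = {Hold, Recv, Done}
EG ((wait & halt) | (AG ~halt)): greatest fixpoint, start Z0 = {Hold, Recv, Done}, keep only states in Sat with some successor in Z. Already a fixed point.
Sat(EG ((wait & halt) | (AG ~halt))) = {Hold, Recv, Done}
Crit ∉ Sat(EG ((wait & halt) | (AG ~halt))) = {Hold, Recv, Done}, so the formula does not hold at Crit.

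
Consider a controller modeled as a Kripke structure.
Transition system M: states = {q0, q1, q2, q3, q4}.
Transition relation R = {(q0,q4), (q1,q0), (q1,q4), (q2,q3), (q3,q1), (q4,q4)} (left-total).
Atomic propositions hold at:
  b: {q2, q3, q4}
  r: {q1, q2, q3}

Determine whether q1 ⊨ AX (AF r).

No

AF r: least fixpoint, start Z0 = {q1, q2, q3}, add states with every successor in Z. Already a fixed point.
Sat(AF r) = {q1, q2, q3}
Sat(AX (AF r)) = {s : every successor in {q1, q2, q3}} = {q2, q3}
q1 ∉ Sat(AX (AF r)) = {q2, q3}, so the formula does not hold at q1.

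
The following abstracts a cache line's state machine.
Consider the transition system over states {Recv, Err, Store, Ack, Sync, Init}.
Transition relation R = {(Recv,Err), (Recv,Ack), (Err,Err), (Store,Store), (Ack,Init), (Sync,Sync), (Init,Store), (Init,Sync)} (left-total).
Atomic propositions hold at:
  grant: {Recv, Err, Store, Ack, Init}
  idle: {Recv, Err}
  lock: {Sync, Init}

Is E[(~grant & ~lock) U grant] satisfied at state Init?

Sat(~grant) = {Sync}
Sat(~lock) = {Recv, Err, Store, Ack}
Sat(~grant & ~lock) = ∅
E[(~grant & ~lock) U grant]: least fixpoint, start Z0 = Sat(grant) = {Recv, Err, Store, Ack, Init}, add states in Sat(~grant & ~lock) with some successor in Z. Already a fixed point.
Sat(E[(~grant & ~lock) U grant]) = {Recv, Err, Store, Ack, Init}
Init ∈ Sat(E[(~grant & ~lock) U grant]) = {Recv, Err, Store, Ack, Init}, so the formula holds at Init.

Yes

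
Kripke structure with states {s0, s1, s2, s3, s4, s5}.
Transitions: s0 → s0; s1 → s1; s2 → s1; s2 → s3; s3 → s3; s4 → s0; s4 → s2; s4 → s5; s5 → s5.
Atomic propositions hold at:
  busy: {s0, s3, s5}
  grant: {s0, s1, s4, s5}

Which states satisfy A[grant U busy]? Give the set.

{s0, s3, s5}

A[grant U busy]: least fixpoint, start Z0 = Sat(busy) = {s0, s3, s5}, add states in Sat(grant) with every successor in Z. Already a fixed point.
Sat(A[grant U busy]) = {s0, s3, s5}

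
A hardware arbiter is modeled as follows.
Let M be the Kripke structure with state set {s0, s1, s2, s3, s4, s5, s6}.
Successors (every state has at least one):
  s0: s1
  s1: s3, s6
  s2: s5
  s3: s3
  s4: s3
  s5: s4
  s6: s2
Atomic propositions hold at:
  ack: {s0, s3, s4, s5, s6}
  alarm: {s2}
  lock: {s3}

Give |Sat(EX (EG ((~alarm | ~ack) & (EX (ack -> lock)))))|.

5

Sat(~alarm) = {s0, s1, s3, s4, s5, s6}
Sat(~ack) = {s1, s2}
Sat(~alarm | ~ack) = {s0, s1, s2, s3, s4, s5, s6}
Sat(ack -> lock) = {s1, s2, s3}
Sat(EX (ack -> lock)) = {s : some successor in {s1, s2, s3}} = {s0, s1, s3, s4, s6}
Sat((~alarm | ~ack) & (EX (ack -> lock))) = {s0, s1, s3, s4, s6}
EG ((~alarm | ~ack) & (EX (ack -> lock))): greatest fixpoint, start Z0 = {s0, s1, s3, s4, s6}, keep only states in Sat with some successor in Z. Z1 = {s0, s1, s3, s4}; fixed.
Sat(EG ((~alarm | ~ack) & (EX (ack -> lock)))) = {s0, s1, s3, s4}
Sat(EX (EG ((~alarm | ~ack) & (EX (ack -> lock))))) = {s : some successor in {s0, s1, s3, s4}} = {s0, s1, s3, s4, s5}
|Sat(EX (EG ((~alarm | ~ack) & (EX (ack -> lock)))))| = |{s0, s1, s3, s4, s5}| = 5.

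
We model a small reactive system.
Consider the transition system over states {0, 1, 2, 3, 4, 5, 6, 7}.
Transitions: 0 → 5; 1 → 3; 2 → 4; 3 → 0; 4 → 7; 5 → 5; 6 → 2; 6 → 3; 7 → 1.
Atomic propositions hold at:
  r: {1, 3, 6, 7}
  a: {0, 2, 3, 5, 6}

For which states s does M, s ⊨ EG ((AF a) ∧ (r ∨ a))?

{0, 1, 3, 5, 6, 7}

AF a: least fixpoint, start Z0 = {0, 2, 3, 5, 6}, add states with every successor in Z. Z1 = {0, 1, 2, 3, 5, 6}; Z2 = {0, 1, 2, 3, 5, 6, 7}; Z3 = {0, 1, 2, 3, 4, 5, 6, 7}; fixed.
Sat(AF a) = {0, 1, 2, 3, 4, 5, 6, 7}
Sat(r ∨ a) = {0, 1, 2, 3, 5, 6, 7}
Sat((AF a) ∧ (r ∨ a)) = {0, 1, 2, 3, 5, 6, 7}
EG ((AF a) ∧ (r ∨ a)): greatest fixpoint, start Z0 = {0, 1, 2, 3, 5, 6, 7}, keep only states in Sat with some successor in Z. Z1 = {0, 1, 3, 5, 6, 7}; fixed.
Sat(EG ((AF a) ∧ (r ∨ a))) = {0, 1, 3, 5, 6, 7}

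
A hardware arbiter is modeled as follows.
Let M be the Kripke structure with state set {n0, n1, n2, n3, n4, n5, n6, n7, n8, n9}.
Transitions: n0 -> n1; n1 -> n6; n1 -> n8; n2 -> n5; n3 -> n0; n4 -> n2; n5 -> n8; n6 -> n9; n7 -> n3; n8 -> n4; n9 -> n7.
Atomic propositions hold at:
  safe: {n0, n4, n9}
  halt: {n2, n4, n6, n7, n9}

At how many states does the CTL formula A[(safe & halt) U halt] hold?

5

Sat(safe & halt) = {n4, n9}
A[(safe & halt) U halt]: least fixpoint, start Z0 = Sat(halt) = {n2, n4, n6, n7, n9}, add states in Sat(safe & halt) with every successor in Z. Already a fixed point.
Sat(A[(safe & halt) U halt]) = {n2, n4, n6, n7, n9}
|Sat(A[(safe & halt) U halt])| = |{n2, n4, n6, n7, n9}| = 5.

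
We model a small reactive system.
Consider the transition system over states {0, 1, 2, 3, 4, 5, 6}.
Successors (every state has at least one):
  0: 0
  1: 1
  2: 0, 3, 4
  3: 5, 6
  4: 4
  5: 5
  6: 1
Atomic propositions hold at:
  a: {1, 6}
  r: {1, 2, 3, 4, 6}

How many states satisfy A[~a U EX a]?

Sat(~a) = {0, 2, 3, 4, 5}
Sat(EX a) = {s : some successor in {1, 6}} = {1, 3, 6}
A[~a U EX a]: least fixpoint, start Z0 = Sat(EX a) = {1, 3, 6}, add states in Sat(~a) with every successor in Z. Already a fixed point.
Sat(A[~a U EX a]) = {1, 3, 6}
|Sat(A[~a U EX a])| = |{1, 3, 6}| = 3.

3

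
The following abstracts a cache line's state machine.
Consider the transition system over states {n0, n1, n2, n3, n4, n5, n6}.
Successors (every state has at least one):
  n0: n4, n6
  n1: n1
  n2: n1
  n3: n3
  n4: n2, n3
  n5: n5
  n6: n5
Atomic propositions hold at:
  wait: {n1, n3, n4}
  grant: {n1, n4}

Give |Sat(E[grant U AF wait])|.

4

AF wait: least fixpoint, start Z0 = {n1, n3, n4}, add states with every successor in Z. Z1 = {n1, n2, n3, n4}; fixed.
Sat(AF wait) = {n1, n2, n3, n4}
E[grant U AF wait]: least fixpoint, start Z0 = Sat(AF wait) = {n1, n2, n3, n4}, add states in Sat(grant) with some successor in Z. Already a fixed point.
Sat(E[grant U AF wait]) = {n1, n2, n3, n4}
|Sat(E[grant U AF wait])| = |{n1, n2, n3, n4}| = 4.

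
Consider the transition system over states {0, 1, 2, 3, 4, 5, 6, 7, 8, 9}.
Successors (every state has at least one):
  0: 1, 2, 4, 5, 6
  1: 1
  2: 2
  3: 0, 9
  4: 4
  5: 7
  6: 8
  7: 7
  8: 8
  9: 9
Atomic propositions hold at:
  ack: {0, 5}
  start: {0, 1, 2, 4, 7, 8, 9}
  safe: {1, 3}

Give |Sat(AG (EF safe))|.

EF safe: least fixpoint, start Z0 = {1, 3}, add states with some successor in Z. Z1 = {0, 1, 3}; fixed.
Sat(EF safe) = {0, 1, 3}
AG (EF safe): greatest fixpoint, start Z0 = {0, 1, 3}, keep only states in Sat with every successor in Z. Z1 = {1}; fixed.
Sat(AG (EF safe)) = {1}
|Sat(AG (EF safe))| = |{1}| = 1.

1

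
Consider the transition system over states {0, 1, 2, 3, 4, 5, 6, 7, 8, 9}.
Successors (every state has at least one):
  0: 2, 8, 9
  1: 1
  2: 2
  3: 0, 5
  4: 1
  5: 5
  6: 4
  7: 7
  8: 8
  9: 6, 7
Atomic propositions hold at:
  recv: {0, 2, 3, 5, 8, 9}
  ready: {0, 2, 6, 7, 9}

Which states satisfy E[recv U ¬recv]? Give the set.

{0, 1, 3, 4, 6, 7, 9}

Sat(¬recv) = {1, 4, 6, 7}
E[recv U ¬recv]: least fixpoint, start Z0 = Sat(¬recv) = {1, 4, 6, 7}, add states in Sat(recv) with some successor in Z. Z1 = {1, 4, 6, 7, 9}; Z2 = {0, 1, 4, 6, 7, 9}; Z3 = {0, 1, 3, 4, 6, 7, 9}; fixed.
Sat(E[recv U ¬recv]) = {0, 1, 3, 4, 6, 7, 9}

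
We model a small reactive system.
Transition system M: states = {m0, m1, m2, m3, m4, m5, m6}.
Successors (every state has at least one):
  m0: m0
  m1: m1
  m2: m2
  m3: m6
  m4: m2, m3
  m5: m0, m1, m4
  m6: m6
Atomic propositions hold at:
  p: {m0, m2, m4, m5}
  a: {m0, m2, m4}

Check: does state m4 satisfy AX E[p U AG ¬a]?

Sat(¬a) = {m1, m3, m5, m6}
AG ¬a: greatest fixpoint, start Z0 = {m1, m3, m5, m6}, keep only states in Sat with every successor in Z. Z1 = {m1, m3, m6}; fixed.
Sat(AG ¬a) = {m1, m3, m6}
E[p U AG ¬a]: least fixpoint, start Z0 = Sat(AG ¬a) = {m1, m3, m6}, add states in Sat(p) with some successor in Z. Z1 = {m1, m3, m4, m5, m6}; fixed.
Sat(E[p U AG ¬a]) = {m1, m3, m4, m5, m6}
Sat(AX E[p U AG ¬a]) = {s : every successor in {m1, m3, m4, m5, m6}} = {m1, m3, m6}
m4 ∉ Sat(AX E[p U AG ¬a]) = {m1, m3, m6}, so the formula does not hold at m4.

No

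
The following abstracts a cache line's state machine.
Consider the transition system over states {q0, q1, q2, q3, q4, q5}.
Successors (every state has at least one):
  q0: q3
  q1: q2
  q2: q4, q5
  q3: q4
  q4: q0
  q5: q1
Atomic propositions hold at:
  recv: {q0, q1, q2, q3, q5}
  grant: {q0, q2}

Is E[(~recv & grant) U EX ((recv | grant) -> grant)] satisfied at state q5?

Sat(~recv) = {q4}
Sat(~recv & grant) = ∅
Sat(recv | grant) = {q0, q1, q2, q3, q5}
Sat((recv | grant) -> grant) = {q0, q2, q4}
Sat(EX ((recv | grant) -> grant)) = {s : some successor in {q0, q2, q4}} = {q1, q2, q3, q4}
E[(~recv & grant) U EX ((recv | grant) -> grant)]: least fixpoint, start Z0 = Sat(EX ((recv | grant) -> grant)) = {q1, q2, q3, q4}, add states in Sat(~recv & grant) with some successor in Z. Already a fixed point.
Sat(E[(~recv & grant) U EX ((recv | grant) -> grant)]) = {q1, q2, q3, q4}
q5 ∉ Sat(E[(~recv & grant) U EX ((recv | grant) -> grant)]) = {q1, q2, q3, q4}, so the formula does not hold at q5.

No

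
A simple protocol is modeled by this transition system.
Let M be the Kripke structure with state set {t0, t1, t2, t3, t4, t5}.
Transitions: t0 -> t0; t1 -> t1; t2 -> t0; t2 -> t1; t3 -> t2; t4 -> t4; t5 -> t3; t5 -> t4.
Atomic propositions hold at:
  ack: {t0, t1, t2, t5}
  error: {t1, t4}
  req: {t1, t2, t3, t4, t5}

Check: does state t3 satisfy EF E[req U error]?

E[req U error]: least fixpoint, start Z0 = Sat(error) = {t1, t4}, add states in Sat(req) with some successor in Z. Z1 = {t1, t2, t4, t5}; Z2 = {t1, t2, t3, t4, t5}; fixed.
Sat(E[req U error]) = {t1, t2, t3, t4, t5}
EF E[req U error]: least fixpoint, start Z0 = {t1, t2, t3, t4, t5}, add states with some successor in Z. Already a fixed point.
Sat(EF E[req U error]) = {t1, t2, t3, t4, t5}
t3 ∈ Sat(EF E[req U error]) = {t1, t2, t3, t4, t5}, so the formula holds at t3.

Yes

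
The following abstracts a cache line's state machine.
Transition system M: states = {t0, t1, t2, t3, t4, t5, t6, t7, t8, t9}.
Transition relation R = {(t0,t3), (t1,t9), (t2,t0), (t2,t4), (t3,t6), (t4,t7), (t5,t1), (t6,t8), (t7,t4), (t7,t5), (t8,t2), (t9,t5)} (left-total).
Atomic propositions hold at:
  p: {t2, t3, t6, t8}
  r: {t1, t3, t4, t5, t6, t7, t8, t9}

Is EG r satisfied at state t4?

EG r: greatest fixpoint, start Z0 = {t1, t3, t4, t5, t6, t7, t8, t9}, keep only states in Sat with some successor in Z. Z1 = {t1, t3, t4, t5, t6, t7, t9}; Z2 = {t1, t3, t4, t5, t7, t9}; Z3 = {t1, t4, t5, t7, t9}; fixed.
Sat(EG r) = {t1, t4, t5, t7, t9}
t4 ∈ Sat(EG r) = {t1, t4, t5, t7, t9}, so the formula holds at t4.

Yes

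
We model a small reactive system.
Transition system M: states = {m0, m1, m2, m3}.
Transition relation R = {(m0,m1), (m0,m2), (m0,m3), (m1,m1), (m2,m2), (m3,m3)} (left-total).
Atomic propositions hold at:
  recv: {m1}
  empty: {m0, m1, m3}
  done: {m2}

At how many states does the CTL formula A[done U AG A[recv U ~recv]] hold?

Sat(~recv) = {m0, m2, m3}
A[recv U ~recv]: least fixpoint, start Z0 = Sat(~recv) = {m0, m2, m3}, add states in Sat(recv) with every successor in Z. Already a fixed point.
Sat(A[recv U ~recv]) = {m0, m2, m3}
AG A[recv U ~recv]: greatest fixpoint, start Z0 = {m0, m2, m3}, keep only states in Sat with every successor in Z. Z1 = {m2, m3}; fixed.
Sat(AG A[recv U ~recv]) = {m2, m3}
A[done U AG A[recv U ~recv]]: least fixpoint, start Z0 = Sat(AG A[recv U ~recv]) = {m2, m3}, add states in Sat(done) with every successor in Z. Already a fixed point.
Sat(A[done U AG A[recv U ~recv]]) = {m2, m3}
|Sat(A[done U AG A[recv U ~recv]])| = |{m2, m3}| = 2.

2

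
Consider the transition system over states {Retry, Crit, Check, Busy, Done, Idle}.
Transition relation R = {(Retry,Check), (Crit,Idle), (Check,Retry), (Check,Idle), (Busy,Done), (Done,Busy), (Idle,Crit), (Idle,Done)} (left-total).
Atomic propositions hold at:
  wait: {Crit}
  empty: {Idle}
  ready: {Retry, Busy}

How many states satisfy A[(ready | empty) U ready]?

Sat(ready | empty) = {Retry, Busy, Idle}
A[(ready | empty) U ready]: least fixpoint, start Z0 = Sat(ready) = {Retry, Busy}, add states in Sat(ready | empty) with every successor in Z. Already a fixed point.
Sat(A[(ready | empty) U ready]) = {Retry, Busy}
|Sat(A[(ready | empty) U ready])| = |{Retry, Busy}| = 2.

2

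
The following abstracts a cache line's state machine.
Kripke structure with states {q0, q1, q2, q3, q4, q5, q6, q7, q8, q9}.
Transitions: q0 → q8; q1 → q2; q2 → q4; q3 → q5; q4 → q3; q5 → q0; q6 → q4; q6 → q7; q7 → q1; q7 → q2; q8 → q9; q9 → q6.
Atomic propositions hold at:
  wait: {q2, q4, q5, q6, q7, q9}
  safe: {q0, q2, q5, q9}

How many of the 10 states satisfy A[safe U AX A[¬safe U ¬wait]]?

Sat(¬safe) = {q1, q3, q4, q6, q7, q8}
Sat(¬wait) = {q0, q1, q3, q8}
A[¬safe U ¬wait]: least fixpoint, start Z0 = Sat(¬wait) = {q0, q1, q3, q8}, add states in Sat(¬safe) with every successor in Z. Z1 = {q0, q1, q3, q4, q8}; fixed.
Sat(A[¬safe U ¬wait]) = {q0, q1, q3, q4, q8}
Sat(AX A[¬safe U ¬wait]) = {s : every successor in {q0, q1, q3, q4, q8}} = {q0, q2, q4, q5}
A[safe U AX A[¬safe U ¬wait]]: least fixpoint, start Z0 = Sat(AX A[¬safe U ¬wait]) = {q0, q2, q4, q5}, add states in Sat(safe) with every successor in Z. Already a fixed point.
Sat(A[safe U AX A[¬safe U ¬wait]]) = {q0, q2, q4, q5}
|Sat(A[safe U AX A[¬safe U ¬wait]])| = |{q0, q2, q4, q5}| = 4.

4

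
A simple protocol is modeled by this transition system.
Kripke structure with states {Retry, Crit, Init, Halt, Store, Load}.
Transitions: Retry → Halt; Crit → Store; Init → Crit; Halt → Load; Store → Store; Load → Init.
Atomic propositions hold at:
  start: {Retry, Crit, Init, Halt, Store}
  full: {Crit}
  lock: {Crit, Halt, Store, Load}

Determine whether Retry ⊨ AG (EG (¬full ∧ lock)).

No

Sat(¬full) = {Retry, Init, Halt, Store, Load}
Sat(¬full ∧ lock) = {Halt, Store, Load}
EG (¬full ∧ lock): greatest fixpoint, start Z0 = {Halt, Store, Load}, keep only states in Sat with some successor in Z. Z1 = {Halt, Store}; Z2 = {Store}; fixed.
Sat(EG (¬full ∧ lock)) = {Store}
AG (EG (¬full ∧ lock)): greatest fixpoint, start Z0 = {Store}, keep only states in Sat with every successor in Z. Already a fixed point.
Sat(AG (EG (¬full ∧ lock))) = {Store}
Retry ∉ Sat(AG (EG (¬full ∧ lock))) = {Store}, so the formula does not hold at Retry.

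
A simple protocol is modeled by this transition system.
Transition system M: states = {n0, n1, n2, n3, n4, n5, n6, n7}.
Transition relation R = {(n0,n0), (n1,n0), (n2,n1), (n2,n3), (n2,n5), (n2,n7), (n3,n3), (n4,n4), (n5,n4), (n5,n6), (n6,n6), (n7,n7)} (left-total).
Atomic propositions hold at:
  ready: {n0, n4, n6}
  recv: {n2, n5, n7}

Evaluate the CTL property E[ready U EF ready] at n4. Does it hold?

Yes

EF ready: least fixpoint, start Z0 = {n0, n4, n6}, add states with some successor in Z. Z1 = {n0, n1, n4, n5, n6}; Z2 = {n0, n1, n2, n4, n5, n6}; fixed.
Sat(EF ready) = {n0, n1, n2, n4, n5, n6}
E[ready U EF ready]: least fixpoint, start Z0 = Sat(EF ready) = {n0, n1, n2, n4, n5, n6}, add states in Sat(ready) with some successor in Z. Already a fixed point.
Sat(E[ready U EF ready]) = {n0, n1, n2, n4, n5, n6}
n4 ∈ Sat(E[ready U EF ready]) = {n0, n1, n2, n4, n5, n6}, so the formula holds at n4.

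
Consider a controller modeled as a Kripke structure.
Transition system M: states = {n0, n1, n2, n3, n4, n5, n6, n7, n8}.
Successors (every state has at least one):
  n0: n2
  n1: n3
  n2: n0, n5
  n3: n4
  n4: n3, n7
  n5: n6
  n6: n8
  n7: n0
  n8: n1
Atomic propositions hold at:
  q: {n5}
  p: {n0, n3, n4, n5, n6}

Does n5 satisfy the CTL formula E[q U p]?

Yes

E[q U p]: least fixpoint, start Z0 = Sat(p) = {n0, n3, n4, n5, n6}, add states in Sat(q) with some successor in Z. Already a fixed point.
Sat(E[q U p]) = {n0, n3, n4, n5, n6}
n5 ∈ Sat(E[q U p]) = {n0, n3, n4, n5, n6}, so the formula holds at n5.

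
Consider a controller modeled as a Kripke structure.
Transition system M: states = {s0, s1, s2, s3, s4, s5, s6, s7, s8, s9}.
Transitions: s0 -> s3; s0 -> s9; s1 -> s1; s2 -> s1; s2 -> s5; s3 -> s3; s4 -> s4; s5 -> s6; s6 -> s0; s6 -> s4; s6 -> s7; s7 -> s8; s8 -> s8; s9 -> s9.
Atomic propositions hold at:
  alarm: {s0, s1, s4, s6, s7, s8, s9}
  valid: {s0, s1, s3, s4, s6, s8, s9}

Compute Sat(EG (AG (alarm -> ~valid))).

Sat(~valid) = {s2, s5, s7}
Sat(alarm -> ~valid) = {s2, s3, s5, s7}
AG (alarm -> ~valid): greatest fixpoint, start Z0 = {s2, s3, s5, s7}, keep only states in Sat with every successor in Z. Z1 = {s3}; fixed.
Sat(AG (alarm -> ~valid)) = {s3}
EG (AG (alarm -> ~valid)): greatest fixpoint, start Z0 = {s3}, keep only states in Sat with some successor in Z. Already a fixed point.
Sat(EG (AG (alarm -> ~valid))) = {s3}

{s3}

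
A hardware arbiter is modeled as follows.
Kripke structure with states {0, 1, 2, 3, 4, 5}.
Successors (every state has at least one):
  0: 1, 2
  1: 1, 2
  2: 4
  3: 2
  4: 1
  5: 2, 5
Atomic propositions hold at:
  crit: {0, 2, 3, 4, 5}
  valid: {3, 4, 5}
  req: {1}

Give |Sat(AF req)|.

5

AF req: least fixpoint, start Z0 = {1}, add states with every successor in Z. Z1 = {1, 4}; Z2 = {1, 2, 4}; Z3 = {0, 1, 2, 3, 4}; fixed.
Sat(AF req) = {0, 1, 2, 3, 4}
|Sat(AF req)| = |{0, 1, 2, 3, 4}| = 5.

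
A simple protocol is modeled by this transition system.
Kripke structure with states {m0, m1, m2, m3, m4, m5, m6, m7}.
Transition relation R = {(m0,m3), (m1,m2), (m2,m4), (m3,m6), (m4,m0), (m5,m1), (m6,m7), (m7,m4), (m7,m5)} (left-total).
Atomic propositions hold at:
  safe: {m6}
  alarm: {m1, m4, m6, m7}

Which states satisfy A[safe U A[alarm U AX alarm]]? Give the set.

{m1, m2, m3, m5, m6}

Sat(AX alarm) = {s : every successor in {m1, m4, m6, m7}} = {m2, m3, m5, m6}
A[alarm U AX alarm]: least fixpoint, start Z0 = Sat(AX alarm) = {m2, m3, m5, m6}, add states in Sat(alarm) with every successor in Z. Z1 = {m1, m2, m3, m5, m6}; fixed.
Sat(A[alarm U AX alarm]) = {m1, m2, m3, m5, m6}
A[safe U A[alarm U AX alarm]]: least fixpoint, start Z0 = Sat(A[alarm U AX alarm]) = {m1, m2, m3, m5, m6}, add states in Sat(safe) with every successor in Z. Already a fixed point.
Sat(A[safe U A[alarm U AX alarm]]) = {m1, m2, m3, m5, m6}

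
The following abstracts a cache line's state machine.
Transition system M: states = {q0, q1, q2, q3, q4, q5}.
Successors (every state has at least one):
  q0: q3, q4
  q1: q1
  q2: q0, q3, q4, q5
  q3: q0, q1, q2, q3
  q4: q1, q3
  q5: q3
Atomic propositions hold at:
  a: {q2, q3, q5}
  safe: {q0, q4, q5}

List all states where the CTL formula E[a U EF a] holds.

{q0, q2, q3, q4, q5}

EF a: least fixpoint, start Z0 = {q2, q3, q5}, add states with some successor in Z. Z1 = {q0, q2, q3, q4, q5}; fixed.
Sat(EF a) = {q0, q2, q3, q4, q5}
E[a U EF a]: least fixpoint, start Z0 = Sat(EF a) = {q0, q2, q3, q4, q5}, add states in Sat(a) with some successor in Z. Already a fixed point.
Sat(E[a U EF a]) = {q0, q2, q3, q4, q5}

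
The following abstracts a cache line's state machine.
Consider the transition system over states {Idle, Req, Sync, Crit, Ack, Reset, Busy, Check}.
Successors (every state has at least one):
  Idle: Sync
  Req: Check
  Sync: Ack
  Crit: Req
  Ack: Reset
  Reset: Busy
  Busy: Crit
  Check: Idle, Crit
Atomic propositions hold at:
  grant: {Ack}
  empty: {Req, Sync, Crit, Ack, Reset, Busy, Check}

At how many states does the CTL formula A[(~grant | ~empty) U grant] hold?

Sat(~grant) = {Idle, Req, Sync, Crit, Reset, Busy, Check}
Sat(~empty) = {Idle}
Sat(~grant | ~empty) = {Idle, Req, Sync, Crit, Reset, Busy, Check}
A[(~grant | ~empty) U grant]: least fixpoint, start Z0 = Sat(grant) = {Ack}, add states in Sat(~grant | ~empty) with every successor in Z. Z1 = {Sync, Ack}; Z2 = {Idle, Sync, Ack}; fixed.
Sat(A[(~grant | ~empty) U grant]) = {Idle, Sync, Ack}
|Sat(A[(~grant | ~empty) U grant])| = |{Idle, Sync, Ack}| = 3.

3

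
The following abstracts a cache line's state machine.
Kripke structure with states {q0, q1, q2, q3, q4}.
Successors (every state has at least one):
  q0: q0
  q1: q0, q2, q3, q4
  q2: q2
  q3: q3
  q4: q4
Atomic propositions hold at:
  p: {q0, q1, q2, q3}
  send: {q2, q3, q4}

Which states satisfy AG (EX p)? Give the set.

{q0, q2, q3}

Sat(EX p) = {s : some successor in {q0, q1, q2, q3}} = {q0, q1, q2, q3}
AG (EX p): greatest fixpoint, start Z0 = {q0, q1, q2, q3}, keep only states in Sat with every successor in Z. Z1 = {q0, q2, q3}; fixed.
Sat(AG (EX p)) = {q0, q2, q3}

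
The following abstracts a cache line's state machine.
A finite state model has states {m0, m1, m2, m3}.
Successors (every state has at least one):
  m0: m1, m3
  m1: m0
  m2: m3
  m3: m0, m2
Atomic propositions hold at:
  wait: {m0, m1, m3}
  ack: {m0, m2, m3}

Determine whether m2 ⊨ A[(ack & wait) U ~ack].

Sat(ack & wait) = {m0, m3}
Sat(~ack) = {m1}
A[(ack & wait) U ~ack]: least fixpoint, start Z0 = Sat(~ack) = {m1}, add states in Sat(ack & wait) with every successor in Z. Already a fixed point.
Sat(A[(ack & wait) U ~ack]) = {m1}
m2 ∉ Sat(A[(ack & wait) U ~ack]) = {m1}, so the formula does not hold at m2.

No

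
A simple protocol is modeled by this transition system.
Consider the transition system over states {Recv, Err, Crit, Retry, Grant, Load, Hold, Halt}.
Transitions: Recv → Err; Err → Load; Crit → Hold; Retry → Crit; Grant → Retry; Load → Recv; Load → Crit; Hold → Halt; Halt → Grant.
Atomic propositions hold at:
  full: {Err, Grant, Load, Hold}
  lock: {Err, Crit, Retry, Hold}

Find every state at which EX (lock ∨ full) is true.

Sat(lock ∨ full) = {Err, Crit, Retry, Grant, Load, Hold}
Sat(EX (lock ∨ full)) = {s : some successor in {Err, Crit, Retry, Grant, Load, Hold}} = {Recv, Err, Crit, Retry, Grant, Load, Halt}

{Recv, Err, Crit, Retry, Grant, Load, Halt}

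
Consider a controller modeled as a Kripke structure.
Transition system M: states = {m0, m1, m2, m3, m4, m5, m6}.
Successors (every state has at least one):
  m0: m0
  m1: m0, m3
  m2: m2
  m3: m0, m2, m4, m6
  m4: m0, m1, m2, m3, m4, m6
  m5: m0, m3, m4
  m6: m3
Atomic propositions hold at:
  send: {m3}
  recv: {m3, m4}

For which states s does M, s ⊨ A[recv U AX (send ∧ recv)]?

Sat(send ∧ recv) = {m3}
Sat(AX (send ∧ recv)) = {s : every successor in {m3}} = {m6}
A[recv U AX (send ∧ recv)]: least fixpoint, start Z0 = Sat(AX (send ∧ recv)) = {m6}, add states in Sat(recv) with every successor in Z. Already a fixed point.
Sat(A[recv U AX (send ∧ recv)]) = {m6}

{m6}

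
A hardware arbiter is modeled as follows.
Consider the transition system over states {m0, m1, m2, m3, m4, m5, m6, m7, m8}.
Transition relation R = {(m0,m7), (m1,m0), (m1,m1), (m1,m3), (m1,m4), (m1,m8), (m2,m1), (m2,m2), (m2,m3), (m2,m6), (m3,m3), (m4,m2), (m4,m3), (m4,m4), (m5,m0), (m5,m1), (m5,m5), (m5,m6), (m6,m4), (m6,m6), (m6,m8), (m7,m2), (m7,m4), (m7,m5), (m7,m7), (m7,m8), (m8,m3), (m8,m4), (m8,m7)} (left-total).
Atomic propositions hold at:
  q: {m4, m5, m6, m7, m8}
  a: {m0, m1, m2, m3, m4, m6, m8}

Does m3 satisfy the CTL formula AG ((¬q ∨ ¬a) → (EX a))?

Yes

Sat(¬q) = {m0, m1, m2, m3}
Sat(¬a) = {m5, m7}
Sat(¬q ∨ ¬a) = {m0, m1, m2, m3, m5, m7}
Sat(EX a) = {s : some successor in {m0, m1, m2, m3, m4, m6, m8}} = {m1, m2, m3, m4, m5, m6, m7, m8}
Sat((¬q ∨ ¬a) → (EX a)) = {m1, m2, m3, m4, m5, m6, m7, m8}
AG ((¬q ∨ ¬a) → (EX a)): greatest fixpoint, start Z0 = {m1, m2, m3, m4, m5, m6, m7, m8}, keep only states in Sat with every successor in Z. Z1 = {m2, m3, m4, m6, m7, m8}; Z2 = {m3, m4, m6, m8}; Z3 = {m3, m6}; Z4 = {m3}; fixed.
Sat(AG ((¬q ∨ ¬a) → (EX a))) = {m3}
m3 ∈ Sat(AG ((¬q ∨ ¬a) → (EX a))) = {m3}, so the formula holds at m3.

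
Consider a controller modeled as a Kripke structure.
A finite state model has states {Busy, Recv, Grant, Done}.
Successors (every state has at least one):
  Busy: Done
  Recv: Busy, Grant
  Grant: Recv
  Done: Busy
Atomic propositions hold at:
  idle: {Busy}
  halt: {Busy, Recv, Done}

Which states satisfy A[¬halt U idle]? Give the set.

Sat(¬halt) = {Grant}
A[¬halt U idle]: least fixpoint, start Z0 = Sat(idle) = {Busy}, add states in Sat(¬halt) with every successor in Z. Already a fixed point.
Sat(A[¬halt U idle]) = {Busy}

{Busy}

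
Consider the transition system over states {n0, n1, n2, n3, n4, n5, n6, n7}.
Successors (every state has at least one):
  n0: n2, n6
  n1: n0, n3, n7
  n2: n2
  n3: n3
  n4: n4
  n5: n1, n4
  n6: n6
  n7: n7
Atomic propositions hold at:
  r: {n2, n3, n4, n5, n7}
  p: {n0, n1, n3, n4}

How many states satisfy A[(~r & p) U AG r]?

4

Sat(~r) = {n0, n1, n6}
Sat(~r & p) = {n0, n1}
AG r: greatest fixpoint, start Z0 = {n2, n3, n4, n5, n7}, keep only states in Sat with every successor in Z. Z1 = {n2, n3, n4, n7}; fixed.
Sat(AG r) = {n2, n3, n4, n7}
A[(~r & p) U AG r]: least fixpoint, start Z0 = Sat(AG r) = {n2, n3, n4, n7}, add states in Sat(~r & p) with every successor in Z. Already a fixed point.
Sat(A[(~r & p) U AG r]) = {n2, n3, n4, n7}
|Sat(A[(~r & p) U AG r])| = |{n2, n3, n4, n7}| = 4.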